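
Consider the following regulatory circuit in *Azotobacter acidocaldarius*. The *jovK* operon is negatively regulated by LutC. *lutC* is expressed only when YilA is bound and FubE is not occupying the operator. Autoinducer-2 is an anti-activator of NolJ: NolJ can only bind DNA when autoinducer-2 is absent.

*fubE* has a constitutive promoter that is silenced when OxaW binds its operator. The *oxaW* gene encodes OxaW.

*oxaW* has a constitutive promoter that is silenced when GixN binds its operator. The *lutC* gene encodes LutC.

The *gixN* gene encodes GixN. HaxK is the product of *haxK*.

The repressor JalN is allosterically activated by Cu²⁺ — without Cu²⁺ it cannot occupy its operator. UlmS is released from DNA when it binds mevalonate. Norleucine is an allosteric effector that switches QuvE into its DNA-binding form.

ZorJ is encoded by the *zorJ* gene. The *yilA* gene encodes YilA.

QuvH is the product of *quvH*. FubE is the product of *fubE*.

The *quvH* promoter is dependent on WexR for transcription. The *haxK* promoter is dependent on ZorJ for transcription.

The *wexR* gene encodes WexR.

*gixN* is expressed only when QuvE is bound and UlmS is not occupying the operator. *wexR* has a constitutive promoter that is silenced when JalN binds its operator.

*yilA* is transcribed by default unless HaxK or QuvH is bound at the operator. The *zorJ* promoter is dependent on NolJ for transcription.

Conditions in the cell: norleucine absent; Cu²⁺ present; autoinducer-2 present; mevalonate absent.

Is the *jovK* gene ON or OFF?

OFF

Autoinducer-2 is present, so NolJ is inactive.
Required activator NolJ is absent, so *zorJ* is not transcribed.
So ZorJ is not produced.
Required activator ZorJ is absent, so *haxK* is not transcribed.
So HaxK is not produced.
Cu²⁺ is present, so JalN is active.
With repressor JalN bound, *wexR* is not transcribed.
So WexR is not produced.
Required activator WexR is absent, so *quvH* is not transcribed.
So QuvH is not produced.
With no repressor bound, *yilA* is transcribed.
So YilA is produced and active.
Mevalonate is absent, so UlmS is active.
Norleucine is absent, so QuvE is inactive.
With repressor UlmS bound, *gixN* is not transcribed.
So GixN is not produced.
With no repressor bound, *oxaW* is transcribed.
So OxaW is produced and active.
With repressor OxaW bound, *fubE* is not transcribed.
So FubE is not produced.
No repressor is bound and YilA is active, so *lutC* is transcribed.
So LutC is produced and active.
With repressor LutC bound, *jovK* is not transcribed.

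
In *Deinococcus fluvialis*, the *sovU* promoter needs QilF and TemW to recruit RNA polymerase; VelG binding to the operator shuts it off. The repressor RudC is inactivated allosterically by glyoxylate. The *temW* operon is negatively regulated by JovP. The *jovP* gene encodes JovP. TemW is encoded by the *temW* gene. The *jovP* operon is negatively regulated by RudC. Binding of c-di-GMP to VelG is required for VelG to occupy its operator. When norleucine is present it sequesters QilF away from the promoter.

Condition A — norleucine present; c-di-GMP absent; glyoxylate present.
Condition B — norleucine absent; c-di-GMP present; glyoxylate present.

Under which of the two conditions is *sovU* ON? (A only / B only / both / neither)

Condition A:
Norleucine is present, so QilF is inactive.
c-di-GMP is absent, so VelG is inactive.
Glyoxylate is present, so RudC is inactive.
With no repressor bound, *jovP* is transcribed.
So JovP is produced and active.
With repressor JovP bound, *temW* is not transcribed.
So TemW is not produced.
Required activator QilF is absent, so *sovU* is not transcribed.
→ *sovU* is OFF in A.
Condition B:
Norleucine is absent, so QilF is active.
c-di-GMP is present, so VelG is active.
Glyoxylate is present, so RudC is inactive.
With no repressor bound, *jovP* is transcribed.
So JovP is produced and active.
With repressor JovP bound, *temW* is not transcribed.
So TemW is not produced.
With repressor VelG bound, *sovU* is not transcribed.
→ *sovU* is OFF in B.

neither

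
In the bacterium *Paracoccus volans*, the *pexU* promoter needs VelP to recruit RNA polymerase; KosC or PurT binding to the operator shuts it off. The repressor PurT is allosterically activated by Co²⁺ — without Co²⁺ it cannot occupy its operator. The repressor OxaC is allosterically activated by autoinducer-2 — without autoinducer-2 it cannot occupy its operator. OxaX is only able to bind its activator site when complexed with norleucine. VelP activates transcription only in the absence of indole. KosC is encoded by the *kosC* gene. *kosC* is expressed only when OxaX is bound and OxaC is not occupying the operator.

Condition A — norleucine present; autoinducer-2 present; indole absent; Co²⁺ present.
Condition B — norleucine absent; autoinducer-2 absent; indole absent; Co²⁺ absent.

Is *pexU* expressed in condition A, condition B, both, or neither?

Condition A:
Norleucine is present, so OxaX is active.
Autoinducer-2 is present, so OxaC is active.
With repressor OxaC bound, *kosC* is not transcribed.
So KosC is not produced.
Indole is absent, so VelP is active.
Co²⁺ is present, so PurT is active.
With repressor PurT bound, *pexU* is not transcribed.
→ *pexU* is OFF in A.
Condition B:
Norleucine is absent, so OxaX is inactive.
Autoinducer-2 is absent, so OxaC is inactive.
Required activator OxaX is absent, so *kosC* is not transcribed.
So KosC is not produced.
Indole is absent, so VelP is active.
Co²⁺ is absent, so PurT is inactive.
No repressor is bound and VelP is active, so *pexU* is transcribed.
→ *pexU* is ON in B.

B only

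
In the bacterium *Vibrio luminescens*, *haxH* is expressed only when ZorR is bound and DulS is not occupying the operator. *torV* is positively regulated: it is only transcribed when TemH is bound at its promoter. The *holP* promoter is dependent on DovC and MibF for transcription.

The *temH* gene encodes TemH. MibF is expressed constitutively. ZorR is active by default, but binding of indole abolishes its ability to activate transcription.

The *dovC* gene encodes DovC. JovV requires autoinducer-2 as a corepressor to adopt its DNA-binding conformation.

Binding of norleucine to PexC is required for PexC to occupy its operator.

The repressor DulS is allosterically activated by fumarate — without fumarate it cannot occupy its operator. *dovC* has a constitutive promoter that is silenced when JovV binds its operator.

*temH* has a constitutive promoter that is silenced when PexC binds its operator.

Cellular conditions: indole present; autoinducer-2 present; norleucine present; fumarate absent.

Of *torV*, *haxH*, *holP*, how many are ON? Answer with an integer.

Norleucine is present, so PexC is active.
With repressor PexC bound, *temH* is not transcribed.
So TemH is not produced.
Required activator TemH is absent, so *torV* is not transcribed.
→ *torV* is OFF.
Indole is present, so ZorR is inactive.
Fumarate is absent, so DulS is inactive.
Required activator ZorR is absent, so *haxH* is not transcribed.
→ *haxH* is OFF.
Autoinducer-2 is present, so JovV is active.
With repressor JovV bound, *dovC* is not transcribed.
So DovC is not produced.
MibF is produced constitutively and is active.
Required activator DovC is absent, so *holP* is not transcribed.
→ *holP* is OFF.
0 of the 3 genes are transcribed.

0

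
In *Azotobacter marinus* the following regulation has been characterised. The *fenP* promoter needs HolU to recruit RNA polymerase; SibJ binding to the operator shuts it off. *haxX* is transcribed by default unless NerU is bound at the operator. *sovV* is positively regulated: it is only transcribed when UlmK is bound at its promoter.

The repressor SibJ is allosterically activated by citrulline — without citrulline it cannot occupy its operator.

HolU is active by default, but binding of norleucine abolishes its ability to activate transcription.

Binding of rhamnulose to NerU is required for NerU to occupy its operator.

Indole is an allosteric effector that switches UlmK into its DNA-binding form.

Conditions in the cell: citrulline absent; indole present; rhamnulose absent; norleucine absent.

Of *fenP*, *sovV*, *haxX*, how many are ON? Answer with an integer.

Norleucine is absent, so HolU is active.
Citrulline is absent, so SibJ is inactive.
No repressor is bound and HolU is active, so *fenP* is transcribed.
→ *fenP* is ON.
Indole is present, so UlmK is active.
No repressor is bound and UlmK is active, so *sovV* is transcribed.
→ *sovV* is ON.
Rhamnulose is absent, so NerU is inactive.
With no repressor bound, *haxX* is transcribed.
→ *haxX* is ON.
3 of the 3 genes are transcribed.

3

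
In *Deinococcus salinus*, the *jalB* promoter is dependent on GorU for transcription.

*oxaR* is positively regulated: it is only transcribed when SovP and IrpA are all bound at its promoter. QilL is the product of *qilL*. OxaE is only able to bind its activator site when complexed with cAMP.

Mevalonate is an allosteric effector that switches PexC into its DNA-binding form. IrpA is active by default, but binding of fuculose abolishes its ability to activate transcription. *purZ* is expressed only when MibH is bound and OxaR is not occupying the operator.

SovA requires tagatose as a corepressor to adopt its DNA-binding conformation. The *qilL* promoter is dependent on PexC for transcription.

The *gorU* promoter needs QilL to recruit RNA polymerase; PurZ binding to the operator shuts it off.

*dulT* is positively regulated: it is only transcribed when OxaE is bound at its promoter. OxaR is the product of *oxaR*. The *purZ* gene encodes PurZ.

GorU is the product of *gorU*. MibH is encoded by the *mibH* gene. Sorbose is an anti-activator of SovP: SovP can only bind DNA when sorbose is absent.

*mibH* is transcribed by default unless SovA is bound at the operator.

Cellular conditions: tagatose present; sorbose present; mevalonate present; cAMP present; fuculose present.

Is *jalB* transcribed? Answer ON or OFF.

ON

Tagatose is present, so SovA is active.
With repressor SovA bound, *mibH* is not transcribed.
So MibH is not produced.
Sorbose is present, so SovP is inactive.
Fuculose is present, so IrpA is inactive.
Required activator SovP is absent, so *oxaR* is not transcribed.
So OxaR is not produced.
Required activator MibH is absent, so *purZ* is not transcribed.
So PurZ is not produced.
Mevalonate is present, so PexC is active.
No repressor is bound and PexC is active, so *qilL* is transcribed.
So QilL is produced and active.
No repressor is bound and QilL is active, so *gorU* is transcribed.
So GorU is produced and active.
No repressor is bound and GorU is active, so *jalB* is transcribed.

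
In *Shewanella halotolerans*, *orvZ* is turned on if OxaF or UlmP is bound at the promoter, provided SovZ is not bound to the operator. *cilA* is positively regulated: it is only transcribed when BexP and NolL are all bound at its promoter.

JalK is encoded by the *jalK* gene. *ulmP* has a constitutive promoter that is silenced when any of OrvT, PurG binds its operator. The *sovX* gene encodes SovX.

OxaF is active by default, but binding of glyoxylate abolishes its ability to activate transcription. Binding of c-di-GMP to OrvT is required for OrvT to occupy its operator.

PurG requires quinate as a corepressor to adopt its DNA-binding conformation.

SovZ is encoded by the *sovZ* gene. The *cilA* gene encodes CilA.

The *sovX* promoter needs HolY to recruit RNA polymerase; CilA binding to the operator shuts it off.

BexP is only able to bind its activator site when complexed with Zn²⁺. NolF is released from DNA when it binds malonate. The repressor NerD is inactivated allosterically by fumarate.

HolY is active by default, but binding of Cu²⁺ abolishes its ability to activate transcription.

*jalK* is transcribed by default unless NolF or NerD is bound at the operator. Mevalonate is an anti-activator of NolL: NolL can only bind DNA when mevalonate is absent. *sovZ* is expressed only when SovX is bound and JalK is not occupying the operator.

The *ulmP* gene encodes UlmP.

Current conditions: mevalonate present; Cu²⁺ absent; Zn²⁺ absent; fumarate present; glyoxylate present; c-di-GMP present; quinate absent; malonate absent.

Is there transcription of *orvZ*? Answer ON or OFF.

OFF

Glyoxylate is present, so OxaF is inactive.
Zn²⁺ is absent, so BexP is inactive.
Mevalonate is present, so NolL is inactive.
Required activator BexP is absent, so *cilA* is not transcribed.
So CilA is not produced.
Cu²⁺ is absent, so HolY is active.
No repressor is bound and HolY is active, so *sovX* is transcribed.
So SovX is produced and active.
Malonate is absent, so NolF is active.
Fumarate is present, so NerD is inactive.
With repressor NolF bound, *jalK* is not transcribed.
So JalK is not produced.
No repressor is bound and SovX is active, so *sovZ* is transcribed.
So SovZ is produced and active.
c-di-GMP is present, so OrvT is active.
Quinate is absent, so PurG is inactive.
With repressor OrvT bound, *ulmP* is not transcribed.
So UlmP is not produced.
With repressor SovZ bound, *orvZ* is not transcribed.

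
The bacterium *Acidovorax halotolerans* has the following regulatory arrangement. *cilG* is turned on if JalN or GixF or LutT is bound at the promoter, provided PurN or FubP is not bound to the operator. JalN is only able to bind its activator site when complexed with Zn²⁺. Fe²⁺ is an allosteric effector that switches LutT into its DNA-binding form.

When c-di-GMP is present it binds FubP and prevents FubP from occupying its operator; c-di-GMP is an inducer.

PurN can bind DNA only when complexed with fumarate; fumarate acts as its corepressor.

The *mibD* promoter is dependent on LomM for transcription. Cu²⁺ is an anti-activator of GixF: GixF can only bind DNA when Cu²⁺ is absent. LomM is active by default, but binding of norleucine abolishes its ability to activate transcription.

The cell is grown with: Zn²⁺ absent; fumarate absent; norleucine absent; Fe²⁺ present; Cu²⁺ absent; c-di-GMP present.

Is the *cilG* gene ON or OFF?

ON

Fumarate is absent, so PurN is inactive.
Zn²⁺ is absent, so JalN is inactive.
Cu²⁺ is absent, so GixF is active.
c-di-GMP is present, so FubP is inactive.
Fe²⁺ is present, so LutT is active.
Activator GixF is present, so *cilG* is transcribed.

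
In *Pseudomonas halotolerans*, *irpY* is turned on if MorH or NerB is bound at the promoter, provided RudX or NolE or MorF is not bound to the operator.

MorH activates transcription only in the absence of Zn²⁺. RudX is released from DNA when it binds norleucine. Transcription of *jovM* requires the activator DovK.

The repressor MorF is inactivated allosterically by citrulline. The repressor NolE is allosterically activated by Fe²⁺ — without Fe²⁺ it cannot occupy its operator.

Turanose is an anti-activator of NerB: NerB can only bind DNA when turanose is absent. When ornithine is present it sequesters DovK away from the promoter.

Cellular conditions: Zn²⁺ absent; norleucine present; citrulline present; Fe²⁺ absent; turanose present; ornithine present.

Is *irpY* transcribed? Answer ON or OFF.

Norleucine is present, so RudX is inactive.
Zn²⁺ is absent, so MorH is active.
Fe²⁺ is absent, so NolE is inactive.
Turanose is present, so NerB is inactive.
Citrulline is present, so MorF is inactive.
Activator MorH is present, so *irpY* is transcribed.

ON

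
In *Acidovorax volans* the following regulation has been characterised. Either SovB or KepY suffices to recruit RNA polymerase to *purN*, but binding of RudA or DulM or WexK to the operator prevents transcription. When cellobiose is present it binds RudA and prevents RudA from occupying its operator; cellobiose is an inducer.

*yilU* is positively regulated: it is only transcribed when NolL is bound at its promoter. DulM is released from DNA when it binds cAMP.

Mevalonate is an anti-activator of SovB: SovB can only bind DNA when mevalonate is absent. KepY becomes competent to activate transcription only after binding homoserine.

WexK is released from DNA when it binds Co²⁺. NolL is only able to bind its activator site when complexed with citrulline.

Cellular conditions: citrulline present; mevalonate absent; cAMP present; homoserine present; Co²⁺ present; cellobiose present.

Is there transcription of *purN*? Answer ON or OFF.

Cellobiose is present, so RudA is inactive.
Mevalonate is absent, so SovB is active.
cAMP is present, so DulM is inactive.
Homoserine is present, so KepY is active.
Co²⁺ is present, so WexK is inactive.
Activator SovB is present, so *purN* is transcribed.

ON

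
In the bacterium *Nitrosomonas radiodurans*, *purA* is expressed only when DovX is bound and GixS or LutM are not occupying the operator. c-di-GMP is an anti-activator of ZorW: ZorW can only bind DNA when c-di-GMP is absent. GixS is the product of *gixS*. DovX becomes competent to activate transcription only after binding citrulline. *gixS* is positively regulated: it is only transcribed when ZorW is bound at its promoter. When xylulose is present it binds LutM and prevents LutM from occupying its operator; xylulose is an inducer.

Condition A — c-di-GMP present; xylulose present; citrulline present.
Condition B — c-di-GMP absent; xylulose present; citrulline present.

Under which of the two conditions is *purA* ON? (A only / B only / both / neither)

A only

Condition A:
c-di-GMP is present, so ZorW is inactive.
Required activator ZorW is absent, so *gixS* is not transcribed.
So GixS is not produced.
Xylulose is present, so LutM is inactive.
Citrulline is present, so DovX is active.
No repressor is bound and DovX is active, so *purA* is transcribed.
→ *purA* is ON in A.
Condition B:
c-di-GMP is absent, so ZorW is active.
No repressor is bound and ZorW is active, so *gixS* is transcribed.
So GixS is produced and active.
Xylulose is present, so LutM is inactive.
Citrulline is present, so DovX is active.
With repressor GixS bound, *purA* is not transcribed.
→ *purA* is OFF in B.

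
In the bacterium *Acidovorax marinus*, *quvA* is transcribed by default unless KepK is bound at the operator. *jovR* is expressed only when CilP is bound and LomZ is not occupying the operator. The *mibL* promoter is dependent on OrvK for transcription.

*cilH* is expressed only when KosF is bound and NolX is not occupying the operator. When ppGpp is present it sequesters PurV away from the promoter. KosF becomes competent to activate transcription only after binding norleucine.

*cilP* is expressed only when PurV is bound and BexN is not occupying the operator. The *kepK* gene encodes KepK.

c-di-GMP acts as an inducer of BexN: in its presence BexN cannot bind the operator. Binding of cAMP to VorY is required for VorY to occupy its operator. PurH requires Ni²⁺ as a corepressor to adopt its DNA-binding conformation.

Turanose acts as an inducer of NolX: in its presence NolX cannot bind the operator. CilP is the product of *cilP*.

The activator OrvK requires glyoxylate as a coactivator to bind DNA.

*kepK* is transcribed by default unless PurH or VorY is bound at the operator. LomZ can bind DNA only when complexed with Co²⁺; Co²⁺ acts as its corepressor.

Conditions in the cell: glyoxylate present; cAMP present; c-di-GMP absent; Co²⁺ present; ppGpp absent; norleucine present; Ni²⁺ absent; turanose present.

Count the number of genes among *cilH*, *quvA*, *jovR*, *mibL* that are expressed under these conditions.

3

Norleucine is present, so KosF is active.
Turanose is present, so NolX is inactive.
No repressor is bound and KosF is active, so *cilH* is transcribed.
→ *cilH* is ON.
Ni²⁺ is absent, so PurH is inactive.
cAMP is present, so VorY is active.
With repressor VorY bound, *kepK* is not transcribed.
So KepK is not produced.
With no repressor bound, *quvA* is transcribed.
→ *quvA* is ON.
Co²⁺ is present, so LomZ is active.
ppGpp is absent, so PurV is active.
c-di-GMP is absent, so BexN is active.
With repressor BexN bound, *cilP* is not transcribed.
So CilP is not produced.
With repressor LomZ bound, *jovR* is not transcribed.
→ *jovR* is OFF.
Glyoxylate is present, so OrvK is active.
No repressor is bound and OrvK is active, so *mibL* is transcribed.
→ *mibL* is ON.
3 of the 4 genes are transcribed.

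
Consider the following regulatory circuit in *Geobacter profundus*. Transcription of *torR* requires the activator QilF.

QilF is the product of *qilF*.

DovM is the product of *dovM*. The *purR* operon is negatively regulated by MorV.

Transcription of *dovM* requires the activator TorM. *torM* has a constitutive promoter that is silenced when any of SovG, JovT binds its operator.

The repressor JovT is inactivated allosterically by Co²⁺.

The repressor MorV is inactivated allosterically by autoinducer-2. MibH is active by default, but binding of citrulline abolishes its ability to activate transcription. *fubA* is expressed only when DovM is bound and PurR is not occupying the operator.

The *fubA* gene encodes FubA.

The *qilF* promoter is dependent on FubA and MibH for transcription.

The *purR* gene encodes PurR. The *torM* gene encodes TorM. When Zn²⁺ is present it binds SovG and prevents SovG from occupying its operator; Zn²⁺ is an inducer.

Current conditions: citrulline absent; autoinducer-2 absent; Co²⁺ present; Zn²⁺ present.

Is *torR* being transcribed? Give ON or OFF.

ON

Zn²⁺ is present, so SovG is inactive.
Co²⁺ is present, so JovT is inactive.
With no repressor bound, *torM* is transcribed.
So TorM is produced and active.
No repressor is bound and TorM is active, so *dovM* is transcribed.
So DovM is produced and active.
Autoinducer-2 is absent, so MorV is active.
With repressor MorV bound, *purR* is not transcribed.
So PurR is not produced.
No repressor is bound and DovM is active, so *fubA* is transcribed.
So FubA is produced and active.
Citrulline is absent, so MibH is active.
No repressor is bound and FubA and MibH are active, so *qilF* is transcribed.
So QilF is produced and active.
No repressor is bound and QilF is active, so *torR* is transcribed.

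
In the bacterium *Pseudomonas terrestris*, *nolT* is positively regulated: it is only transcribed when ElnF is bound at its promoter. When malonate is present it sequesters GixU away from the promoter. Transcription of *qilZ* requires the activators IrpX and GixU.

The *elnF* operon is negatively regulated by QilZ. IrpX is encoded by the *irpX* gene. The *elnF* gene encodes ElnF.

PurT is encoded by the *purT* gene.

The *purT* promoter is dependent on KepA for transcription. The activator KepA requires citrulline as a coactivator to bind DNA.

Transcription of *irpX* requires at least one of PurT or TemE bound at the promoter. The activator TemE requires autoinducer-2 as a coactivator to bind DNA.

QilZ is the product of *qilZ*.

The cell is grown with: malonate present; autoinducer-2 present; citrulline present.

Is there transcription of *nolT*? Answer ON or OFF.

Citrulline is present, so KepA is active.
No repressor is bound and KepA is active, so *purT* is transcribed.
So PurT is produced and active.
Autoinducer-2 is present, so TemE is active.
Activator PurT is present, so *irpX* is transcribed.
So IrpX is produced and active.
Malonate is present, so GixU is inactive.
Required activator GixU is absent, so *qilZ* is not transcribed.
So QilZ is not produced.
With no repressor bound, *elnF* is transcribed.
So ElnF is produced and active.
No repressor is bound and ElnF is active, so *nolT* is transcribed.

ON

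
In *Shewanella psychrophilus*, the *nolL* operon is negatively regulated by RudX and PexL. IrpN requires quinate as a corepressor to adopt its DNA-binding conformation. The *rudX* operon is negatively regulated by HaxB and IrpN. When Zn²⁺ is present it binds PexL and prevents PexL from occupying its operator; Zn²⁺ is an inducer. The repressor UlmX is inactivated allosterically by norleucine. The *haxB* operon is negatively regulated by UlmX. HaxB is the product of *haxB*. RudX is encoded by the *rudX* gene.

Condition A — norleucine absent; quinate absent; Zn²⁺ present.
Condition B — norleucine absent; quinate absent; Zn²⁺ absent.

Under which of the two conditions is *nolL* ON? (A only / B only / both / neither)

Condition A:
Norleucine is absent, so UlmX is active.
With repressor UlmX bound, *haxB* is not transcribed.
So HaxB is not produced.
Quinate is absent, so IrpN is inactive.
With no repressor bound, *rudX* is transcribed.
So RudX is produced and active.
Zn²⁺ is present, so PexL is inactive.
With repressor RudX bound, *nolL* is not transcribed.
→ *nolL* is OFF in A.
Condition B:
Norleucine is absent, so UlmX is active.
With repressor UlmX bound, *haxB* is not transcribed.
So HaxB is not produced.
Quinate is absent, so IrpN is inactive.
With no repressor bound, *rudX* is transcribed.
So RudX is produced and active.
Zn²⁺ is absent, so PexL is active.
With repressor RudX bound, *nolL* is not transcribed.
→ *nolL* is OFF in B.

neither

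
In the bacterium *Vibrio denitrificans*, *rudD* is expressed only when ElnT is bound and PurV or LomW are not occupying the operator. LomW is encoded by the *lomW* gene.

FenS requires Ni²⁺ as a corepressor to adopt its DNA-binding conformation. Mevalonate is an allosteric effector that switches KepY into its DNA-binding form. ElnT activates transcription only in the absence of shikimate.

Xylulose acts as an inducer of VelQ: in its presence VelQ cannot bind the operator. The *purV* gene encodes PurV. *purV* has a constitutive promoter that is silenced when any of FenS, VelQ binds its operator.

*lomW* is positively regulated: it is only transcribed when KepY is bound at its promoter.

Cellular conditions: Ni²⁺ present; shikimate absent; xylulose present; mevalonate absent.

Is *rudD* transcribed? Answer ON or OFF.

Shikimate is absent, so ElnT is active.
Ni²⁺ is present, so FenS is active.
Xylulose is present, so VelQ is inactive.
With repressor FenS bound, *purV* is not transcribed.
So PurV is not produced.
Mevalonate is absent, so KepY is inactive.
Required activator KepY is absent, so *lomW* is not transcribed.
So LomW is not produced.
No repressor is bound and ElnT is active, so *rudD* is transcribed.

ON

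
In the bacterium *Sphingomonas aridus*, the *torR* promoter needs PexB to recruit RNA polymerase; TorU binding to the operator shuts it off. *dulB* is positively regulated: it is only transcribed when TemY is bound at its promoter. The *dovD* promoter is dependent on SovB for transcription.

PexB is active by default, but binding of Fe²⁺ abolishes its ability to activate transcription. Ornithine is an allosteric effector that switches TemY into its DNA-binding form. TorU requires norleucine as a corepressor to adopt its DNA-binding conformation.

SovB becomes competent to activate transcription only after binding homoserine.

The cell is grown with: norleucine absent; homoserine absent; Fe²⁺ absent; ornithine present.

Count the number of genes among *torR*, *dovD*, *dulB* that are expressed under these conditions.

2

Fe²⁺ is absent, so PexB is active.
Norleucine is absent, so TorU is inactive.
No repressor is bound and PexB is active, so *torR* is transcribed.
→ *torR* is ON.
Homoserine is absent, so SovB is inactive.
Required activator SovB is absent, so *dovD* is not transcribed.
→ *dovD* is OFF.
Ornithine is present, so TemY is active.
No repressor is bound and TemY is active, so *dulB* is transcribed.
→ *dulB* is ON.
2 of the 3 genes are transcribed.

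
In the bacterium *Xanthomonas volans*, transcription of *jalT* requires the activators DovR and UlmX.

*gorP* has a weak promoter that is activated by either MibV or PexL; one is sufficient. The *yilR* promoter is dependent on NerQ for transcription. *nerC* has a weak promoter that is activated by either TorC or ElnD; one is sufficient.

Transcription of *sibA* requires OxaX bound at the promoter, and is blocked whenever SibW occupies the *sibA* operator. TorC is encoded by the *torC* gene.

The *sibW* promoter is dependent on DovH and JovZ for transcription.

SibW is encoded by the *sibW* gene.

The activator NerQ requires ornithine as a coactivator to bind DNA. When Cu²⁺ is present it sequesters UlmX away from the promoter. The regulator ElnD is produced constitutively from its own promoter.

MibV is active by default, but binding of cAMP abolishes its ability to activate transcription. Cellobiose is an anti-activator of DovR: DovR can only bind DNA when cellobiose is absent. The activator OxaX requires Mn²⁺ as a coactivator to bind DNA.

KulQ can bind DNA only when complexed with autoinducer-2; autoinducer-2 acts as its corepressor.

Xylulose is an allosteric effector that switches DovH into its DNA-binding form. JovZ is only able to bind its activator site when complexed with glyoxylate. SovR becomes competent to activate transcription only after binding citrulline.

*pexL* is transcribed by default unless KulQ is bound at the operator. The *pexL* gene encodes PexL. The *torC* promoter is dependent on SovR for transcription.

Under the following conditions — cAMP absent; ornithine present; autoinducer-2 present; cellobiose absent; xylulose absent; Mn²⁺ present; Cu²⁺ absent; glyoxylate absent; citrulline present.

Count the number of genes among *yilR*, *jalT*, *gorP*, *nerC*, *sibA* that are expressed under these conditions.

5

Ornithine is present, so NerQ is active.
No repressor is bound and NerQ is active, so *yilR* is transcribed.
→ *yilR* is ON.
Cellobiose is absent, so DovR is active.
Cu²⁺ is absent, so UlmX is active.
No repressor is bound and DovR and UlmX are active, so *jalT* is transcribed.
→ *jalT* is ON.
cAMP is absent, so MibV is active.
Autoinducer-2 is present, so KulQ is active.
With repressor KulQ bound, *pexL* is not transcribed.
So PexL is not produced.
Activator MibV is present, so *gorP* is transcribed.
→ *gorP* is ON.
Citrulline is present, so SovR is active.
No repressor is bound and SovR is active, so *torC* is transcribed.
So TorC is produced and active.
ElnD is produced constitutively and is active.
Activator TorC is present, so *nerC* is transcribed.
→ *nerC* is ON.
Mn²⁺ is present, so OxaX is active.
Xylulose is absent, so DovH is inactive.
Glyoxylate is absent, so JovZ is inactive.
Required activator DovH is absent, so *sibW* is not transcribed.
So SibW is not produced.
No repressor is bound and OxaX is active, so *sibA* is transcribed.
→ *sibA* is ON.
5 of the 5 genes are transcribed.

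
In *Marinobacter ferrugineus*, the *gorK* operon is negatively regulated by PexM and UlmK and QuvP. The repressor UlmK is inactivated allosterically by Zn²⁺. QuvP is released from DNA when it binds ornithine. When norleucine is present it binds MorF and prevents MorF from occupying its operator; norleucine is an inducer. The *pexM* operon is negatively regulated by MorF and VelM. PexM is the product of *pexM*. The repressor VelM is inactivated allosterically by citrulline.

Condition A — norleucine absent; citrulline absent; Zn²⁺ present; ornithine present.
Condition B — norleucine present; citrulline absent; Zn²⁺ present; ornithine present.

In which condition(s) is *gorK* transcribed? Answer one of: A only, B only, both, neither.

both

Condition A:
Norleucine is absent, so MorF is active.
Citrulline is absent, so VelM is active.
With repressor MorF bound, *pexM* is not transcribed.
So PexM is not produced.
Zn²⁺ is present, so UlmK is inactive.
Ornithine is present, so QuvP is inactive.
With no repressor bound, *gorK* is transcribed.
→ *gorK* is ON in A.
Condition B:
Norleucine is present, so MorF is inactive.
Citrulline is absent, so VelM is active.
With repressor VelM bound, *pexM* is not transcribed.
So PexM is not produced.
Zn²⁺ is present, so UlmK is inactive.
Ornithine is present, so QuvP is inactive.
With no repressor bound, *gorK* is transcribed.
→ *gorK* is ON in B.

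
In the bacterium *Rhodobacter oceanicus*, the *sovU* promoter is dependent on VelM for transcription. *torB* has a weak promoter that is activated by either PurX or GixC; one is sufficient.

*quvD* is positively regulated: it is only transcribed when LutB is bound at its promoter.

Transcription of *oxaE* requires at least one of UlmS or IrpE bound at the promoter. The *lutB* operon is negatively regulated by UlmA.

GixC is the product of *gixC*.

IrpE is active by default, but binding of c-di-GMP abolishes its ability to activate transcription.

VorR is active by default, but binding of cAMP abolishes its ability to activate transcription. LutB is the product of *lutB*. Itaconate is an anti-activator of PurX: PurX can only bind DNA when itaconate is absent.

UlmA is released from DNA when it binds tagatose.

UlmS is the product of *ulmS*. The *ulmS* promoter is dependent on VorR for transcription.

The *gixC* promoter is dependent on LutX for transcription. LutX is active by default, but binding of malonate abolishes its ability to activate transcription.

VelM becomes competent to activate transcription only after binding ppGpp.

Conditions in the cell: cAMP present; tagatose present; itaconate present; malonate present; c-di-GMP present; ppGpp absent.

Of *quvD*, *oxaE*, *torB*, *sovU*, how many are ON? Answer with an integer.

Tagatose is present, so UlmA is inactive.
With no repressor bound, *lutB* is transcribed.
So LutB is produced and active.
No repressor is bound and LutB is active, so *quvD* is transcribed.
→ *quvD* is ON.
cAMP is present, so VorR is inactive.
Required activator VorR is absent, so *ulmS* is not transcribed.
So UlmS is not produced.
c-di-GMP is present, so IrpE is inactive.
No activator is available at the *oxaE* promoter, so *oxaE* is not transcribed.
→ *oxaE* is OFF.
Itaconate is present, so PurX is inactive.
Malonate is present, so LutX is inactive.
Required activator LutX is absent, so *gixC* is not transcribed.
So GixC is not produced.
No activator is available at the *torB* promoter, so *torB* is not transcribed.
→ *torB* is OFF.
ppGpp is absent, so VelM is inactive.
Required activator VelM is absent, so *sovU* is not transcribed.
→ *sovU* is OFF.
1 of the 4 genes is transcribed.

1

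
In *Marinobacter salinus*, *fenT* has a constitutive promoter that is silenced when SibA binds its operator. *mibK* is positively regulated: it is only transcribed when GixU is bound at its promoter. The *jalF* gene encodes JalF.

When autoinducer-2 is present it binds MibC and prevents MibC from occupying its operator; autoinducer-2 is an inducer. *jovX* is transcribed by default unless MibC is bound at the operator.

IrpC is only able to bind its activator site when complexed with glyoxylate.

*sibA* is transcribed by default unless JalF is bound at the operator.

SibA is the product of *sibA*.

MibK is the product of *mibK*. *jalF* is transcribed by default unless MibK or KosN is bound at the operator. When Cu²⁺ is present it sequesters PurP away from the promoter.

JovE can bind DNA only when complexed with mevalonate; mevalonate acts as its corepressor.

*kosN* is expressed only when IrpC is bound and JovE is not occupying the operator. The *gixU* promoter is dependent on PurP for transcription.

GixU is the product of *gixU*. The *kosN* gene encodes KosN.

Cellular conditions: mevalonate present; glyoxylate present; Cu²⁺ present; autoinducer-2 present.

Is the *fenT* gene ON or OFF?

ON

Cu²⁺ is present, so PurP is inactive.
Required activator PurP is absent, so *gixU* is not transcribed.
So GixU is not produced.
Required activator GixU is absent, so *mibK* is not transcribed.
So MibK is not produced.
Mevalonate is present, so JovE is active.
Glyoxylate is present, so IrpC is active.
With repressor JovE bound, *kosN* is not transcribed.
So KosN is not produced.
With no repressor bound, *jalF* is transcribed.
So JalF is produced and active.
With repressor JalF bound, *sibA* is not transcribed.
So SibA is not produced.
With no repressor bound, *fenT* is transcribed.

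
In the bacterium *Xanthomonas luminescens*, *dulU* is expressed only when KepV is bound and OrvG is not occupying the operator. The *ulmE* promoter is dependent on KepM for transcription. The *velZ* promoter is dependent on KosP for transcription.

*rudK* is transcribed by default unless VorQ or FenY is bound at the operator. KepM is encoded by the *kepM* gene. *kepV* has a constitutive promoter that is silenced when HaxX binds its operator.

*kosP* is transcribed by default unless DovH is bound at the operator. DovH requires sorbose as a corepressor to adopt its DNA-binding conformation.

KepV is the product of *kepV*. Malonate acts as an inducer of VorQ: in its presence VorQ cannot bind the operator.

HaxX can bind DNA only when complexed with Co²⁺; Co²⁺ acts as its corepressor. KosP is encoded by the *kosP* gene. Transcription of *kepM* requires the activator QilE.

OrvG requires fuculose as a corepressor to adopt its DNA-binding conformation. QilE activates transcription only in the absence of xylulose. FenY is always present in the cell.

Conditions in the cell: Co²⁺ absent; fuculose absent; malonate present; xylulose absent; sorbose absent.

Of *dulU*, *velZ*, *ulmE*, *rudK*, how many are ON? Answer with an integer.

Co²⁺ is absent, so HaxX is inactive.
With no repressor bound, *kepV* is transcribed.
So KepV is produced and active.
Fuculose is absent, so OrvG is inactive.
No repressor is bound and KepV is active, so *dulU* is transcribed.
→ *dulU* is ON.
Sorbose is absent, so DovH is inactive.
With no repressor bound, *kosP* is transcribed.
So KosP is produced and active.
No repressor is bound and KosP is active, so *velZ* is transcribed.
→ *velZ* is ON.
Xylulose is absent, so QilE is active.
No repressor is bound and QilE is active, so *kepM* is transcribed.
So KepM is produced and active.
No repressor is bound and KepM is active, so *ulmE* is transcribed.
→ *ulmE* is ON.
Malonate is present, so VorQ is inactive.
FenY is produced constitutively and is active.
With repressor FenY bound, *rudK* is not transcribed.
→ *rudK* is OFF.
3 of the 4 genes are transcribed.

3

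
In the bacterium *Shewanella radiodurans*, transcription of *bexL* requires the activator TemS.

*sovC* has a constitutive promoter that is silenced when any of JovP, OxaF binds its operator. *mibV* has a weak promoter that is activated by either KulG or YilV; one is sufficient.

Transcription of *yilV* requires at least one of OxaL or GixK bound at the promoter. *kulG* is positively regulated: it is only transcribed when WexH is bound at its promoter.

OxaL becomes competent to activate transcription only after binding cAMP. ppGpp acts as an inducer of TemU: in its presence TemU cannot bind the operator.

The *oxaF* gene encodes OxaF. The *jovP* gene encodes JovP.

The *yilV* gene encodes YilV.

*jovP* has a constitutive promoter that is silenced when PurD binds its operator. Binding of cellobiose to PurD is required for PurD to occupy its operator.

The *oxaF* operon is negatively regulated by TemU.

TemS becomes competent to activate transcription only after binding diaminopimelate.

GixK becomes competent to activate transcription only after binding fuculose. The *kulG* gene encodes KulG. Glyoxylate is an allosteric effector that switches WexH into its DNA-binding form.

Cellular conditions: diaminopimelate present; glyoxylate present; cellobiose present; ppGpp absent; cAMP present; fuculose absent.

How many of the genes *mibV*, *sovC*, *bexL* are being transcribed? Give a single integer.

3

Glyoxylate is present, so WexH is active.
No repressor is bound and WexH is active, so *kulG* is transcribed.
So KulG is produced and active.
cAMP is present, so OxaL is active.
Fuculose is absent, so GixK is inactive.
Activator OxaL is present, so *yilV* is transcribed.
So YilV is produced and active.
Activator KulG is present, so *mibV* is transcribed.
→ *mibV* is ON.
Cellobiose is present, so PurD is active.
With repressor PurD bound, *jovP* is not transcribed.
So JovP is not produced.
ppGpp is absent, so TemU is active.
With repressor TemU bound, *oxaF* is not transcribed.
So OxaF is not produced.
With no repressor bound, *sovC* is transcribed.
→ *sovC* is ON.
Diaminopimelate is present, so TemS is active.
No repressor is bound and TemS is active, so *bexL* is transcribed.
→ *bexL* is ON.
3 of the 3 genes are transcribed.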